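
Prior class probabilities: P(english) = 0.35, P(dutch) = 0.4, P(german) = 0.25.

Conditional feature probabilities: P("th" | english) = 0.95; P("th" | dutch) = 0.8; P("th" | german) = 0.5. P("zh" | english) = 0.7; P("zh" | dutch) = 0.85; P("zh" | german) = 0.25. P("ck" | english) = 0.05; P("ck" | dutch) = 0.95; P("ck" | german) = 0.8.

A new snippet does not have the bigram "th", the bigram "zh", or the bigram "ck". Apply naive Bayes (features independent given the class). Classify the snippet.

german

english: 0.35 × (1−0.95) × (1−0.7) × (1−0.05) = 0.0049875
dutch: 0.4 × (1−0.8) × (1−0.85) × (1−0.95) = 0.0006
german: 0.25 × (1−0.5) × (1−0.25) × (1−0.8) = 0.01875
Highest score → german.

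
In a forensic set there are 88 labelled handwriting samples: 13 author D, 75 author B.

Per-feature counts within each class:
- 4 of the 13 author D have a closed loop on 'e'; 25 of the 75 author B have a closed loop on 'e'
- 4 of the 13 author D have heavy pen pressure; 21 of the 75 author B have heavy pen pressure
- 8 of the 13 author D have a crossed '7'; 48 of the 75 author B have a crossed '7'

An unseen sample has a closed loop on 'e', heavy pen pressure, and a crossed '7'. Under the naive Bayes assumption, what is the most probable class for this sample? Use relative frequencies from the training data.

author D: (13/88) × (4/13) × (4/13) × (8/13) ≈ 0.00860678
author B: (75/88) × (25/75) × (21/75) × (48/75) ≈ 0.0509091
Highest score → author B.

author B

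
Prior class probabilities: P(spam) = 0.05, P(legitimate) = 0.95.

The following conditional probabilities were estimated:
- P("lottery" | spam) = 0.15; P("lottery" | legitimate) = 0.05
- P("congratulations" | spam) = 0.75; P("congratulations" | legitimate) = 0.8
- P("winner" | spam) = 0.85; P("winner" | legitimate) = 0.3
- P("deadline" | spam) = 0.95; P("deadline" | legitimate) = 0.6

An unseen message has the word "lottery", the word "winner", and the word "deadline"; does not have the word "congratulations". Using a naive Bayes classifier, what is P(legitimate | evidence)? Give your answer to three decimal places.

spam: 0.05 × 0.15 × (1−0.75) × 0.85 × 0.95 = 0.0015140625
legitimate: 0.95 × 0.05 × (1−0.8) × 0.3 × 0.6 = 0.00171
P(legitimate | x) = 0.00171 / 0.0032240625 ≈ 0.530

0.530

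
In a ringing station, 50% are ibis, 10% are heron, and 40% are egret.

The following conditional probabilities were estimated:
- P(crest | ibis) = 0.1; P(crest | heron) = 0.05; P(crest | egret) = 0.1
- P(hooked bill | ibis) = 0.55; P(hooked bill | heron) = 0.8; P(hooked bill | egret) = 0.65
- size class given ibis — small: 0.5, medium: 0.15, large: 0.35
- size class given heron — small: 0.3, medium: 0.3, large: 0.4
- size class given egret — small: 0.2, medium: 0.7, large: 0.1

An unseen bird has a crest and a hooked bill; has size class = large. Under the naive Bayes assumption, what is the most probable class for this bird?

ibis: 0.5 × 0.1 × 0.55 × 0.35 = 0.009625
heron: 0.1 × 0.05 × 0.8 × 0.4 = 0.0016
egret: 0.4 × 0.1 × 0.65 × 0.1 = 0.0026
Highest score → ibis.

ibis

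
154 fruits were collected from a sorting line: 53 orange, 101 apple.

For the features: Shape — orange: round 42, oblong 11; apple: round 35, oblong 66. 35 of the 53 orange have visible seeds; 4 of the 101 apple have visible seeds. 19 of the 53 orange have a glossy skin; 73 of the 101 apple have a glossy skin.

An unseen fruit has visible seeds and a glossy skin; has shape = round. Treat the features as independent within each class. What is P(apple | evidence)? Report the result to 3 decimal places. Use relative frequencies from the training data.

orange: (53/154) × (42/53) × (35/53) × (19/53) ≈ 0.0645652
apple: (101/154) × (35/101) × (4/101) × (73/101) ≈ 0.0065056
P(apple | x) = 0.0065056 / 0.0710708 ≈ 0.092

0.092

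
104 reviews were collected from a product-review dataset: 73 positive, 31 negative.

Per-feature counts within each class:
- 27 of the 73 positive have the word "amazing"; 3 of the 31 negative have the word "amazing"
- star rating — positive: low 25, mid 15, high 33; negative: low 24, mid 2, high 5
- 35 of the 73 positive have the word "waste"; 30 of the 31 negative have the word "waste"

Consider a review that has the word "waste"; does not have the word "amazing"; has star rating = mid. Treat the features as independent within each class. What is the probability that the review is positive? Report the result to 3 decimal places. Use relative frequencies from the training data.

0.722

positive: (73/104) × (46/73) × (15/73) × (35/73) ≈ 0.0435751
negative: (31/104) × (28/31) × (2/31) × (30/31) ≈ 0.0168094
P(positive | x) = 0.0435751 / 0.0603845 ≈ 0.722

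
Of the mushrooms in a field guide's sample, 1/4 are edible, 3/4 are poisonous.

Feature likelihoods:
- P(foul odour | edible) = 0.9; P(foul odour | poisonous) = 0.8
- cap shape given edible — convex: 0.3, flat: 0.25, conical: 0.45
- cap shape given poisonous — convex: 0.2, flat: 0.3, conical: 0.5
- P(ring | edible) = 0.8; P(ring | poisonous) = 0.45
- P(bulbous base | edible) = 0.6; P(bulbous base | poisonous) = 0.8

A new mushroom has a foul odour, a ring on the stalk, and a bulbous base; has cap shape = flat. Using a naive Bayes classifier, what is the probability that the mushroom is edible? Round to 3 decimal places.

edible: 0.25 × 0.9 × 0.25 × 0.8 × 0.6 = 0.027
poisonous: 0.75 × 0.8 × 0.3 × 0.45 × 0.8 = 0.0648
P(edible | x) = 0.027 / 0.0918 ≈ 0.294

0.294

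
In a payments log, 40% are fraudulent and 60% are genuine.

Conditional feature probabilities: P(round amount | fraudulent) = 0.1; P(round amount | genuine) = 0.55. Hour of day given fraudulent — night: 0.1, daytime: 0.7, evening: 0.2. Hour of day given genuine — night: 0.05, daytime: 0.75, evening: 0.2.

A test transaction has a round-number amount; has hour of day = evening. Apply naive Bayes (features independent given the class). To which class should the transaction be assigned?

fraudulent: 0.4 × 0.1 × 0.2 = 0.008
genuine: 0.6 × 0.55 × 0.2 = 0.066
Highest score → genuine.

genuine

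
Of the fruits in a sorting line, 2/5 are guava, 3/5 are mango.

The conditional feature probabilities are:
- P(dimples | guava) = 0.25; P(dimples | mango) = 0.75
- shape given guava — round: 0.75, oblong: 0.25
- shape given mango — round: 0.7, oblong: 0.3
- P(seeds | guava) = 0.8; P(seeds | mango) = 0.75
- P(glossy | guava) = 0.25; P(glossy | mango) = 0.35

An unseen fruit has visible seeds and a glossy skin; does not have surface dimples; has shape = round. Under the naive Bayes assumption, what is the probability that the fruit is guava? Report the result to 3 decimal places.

0.620

guava: 0.4 × (1−0.25) × 0.75 × 0.8 × 0.25 = 0.045
mango: 0.6 × (1−0.75) × 0.7 × 0.75 × 0.35 = 0.0275625
P(guava | x) = 0.045 / 0.0725625 ≈ 0.620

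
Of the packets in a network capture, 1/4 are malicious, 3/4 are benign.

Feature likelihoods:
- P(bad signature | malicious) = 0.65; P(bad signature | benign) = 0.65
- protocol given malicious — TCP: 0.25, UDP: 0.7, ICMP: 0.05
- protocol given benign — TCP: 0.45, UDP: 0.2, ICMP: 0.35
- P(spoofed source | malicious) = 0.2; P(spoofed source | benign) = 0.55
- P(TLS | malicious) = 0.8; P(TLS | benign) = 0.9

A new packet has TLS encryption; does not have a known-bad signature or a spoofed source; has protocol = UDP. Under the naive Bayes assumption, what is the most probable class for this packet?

malicious: 0.25 × (1−0.65) × 0.7 × (1−0.2) × 0.8 = 0.0392
benign: 0.75 × (1−0.65) × 0.2 × (1−0.55) × 0.9 = 0.0212625
Highest score → malicious.

malicious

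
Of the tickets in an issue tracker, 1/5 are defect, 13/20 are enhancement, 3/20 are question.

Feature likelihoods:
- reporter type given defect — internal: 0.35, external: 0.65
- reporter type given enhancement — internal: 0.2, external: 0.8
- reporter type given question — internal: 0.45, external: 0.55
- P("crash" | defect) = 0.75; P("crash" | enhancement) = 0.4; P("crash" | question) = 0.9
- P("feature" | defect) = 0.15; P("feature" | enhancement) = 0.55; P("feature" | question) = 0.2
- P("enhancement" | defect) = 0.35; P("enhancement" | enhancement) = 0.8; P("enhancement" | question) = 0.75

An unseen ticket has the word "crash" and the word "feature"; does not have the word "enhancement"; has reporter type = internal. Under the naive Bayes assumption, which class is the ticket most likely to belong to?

defect: 0.2 × 0.35 × 0.75 × 0.15 × (1−0.35) = 0.00511875
enhancement: 0.65 × 0.2 × 0.4 × 0.55 × (1−0.8) = 0.00572
question: 0.15 × 0.45 × 0.9 × 0.2 × (1−0.75) = 0.0030375
Highest score → enhancement.

enhancement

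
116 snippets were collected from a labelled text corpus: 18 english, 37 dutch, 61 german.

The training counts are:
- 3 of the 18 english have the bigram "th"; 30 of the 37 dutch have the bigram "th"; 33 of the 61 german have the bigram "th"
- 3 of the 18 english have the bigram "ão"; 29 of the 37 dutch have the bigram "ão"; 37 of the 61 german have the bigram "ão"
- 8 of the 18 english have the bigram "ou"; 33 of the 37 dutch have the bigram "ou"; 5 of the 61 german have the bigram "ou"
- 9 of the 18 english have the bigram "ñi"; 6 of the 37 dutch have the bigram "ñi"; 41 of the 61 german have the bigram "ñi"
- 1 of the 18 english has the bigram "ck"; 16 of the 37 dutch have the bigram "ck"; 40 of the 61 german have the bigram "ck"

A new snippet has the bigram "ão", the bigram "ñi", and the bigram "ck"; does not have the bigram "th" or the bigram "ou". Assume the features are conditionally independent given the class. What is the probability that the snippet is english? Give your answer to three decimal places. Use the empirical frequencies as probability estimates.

0.006

english: (18/116) × (15/18) × (3/18) × (10/18) × (9/18) × (1/18) ≈ 0.000332588
dutch: (37/116) × (7/37) × (29/37) × (4/37) × (6/37) × (16/37) ≈ 0.00035856
german: (61/116) × (28/61) × (37/61) × (56/61) × (41/61) × (40/61) ≈ 0.0592399
P(english | x) = 0.000332588 / 0.059931048 ≈ 0.006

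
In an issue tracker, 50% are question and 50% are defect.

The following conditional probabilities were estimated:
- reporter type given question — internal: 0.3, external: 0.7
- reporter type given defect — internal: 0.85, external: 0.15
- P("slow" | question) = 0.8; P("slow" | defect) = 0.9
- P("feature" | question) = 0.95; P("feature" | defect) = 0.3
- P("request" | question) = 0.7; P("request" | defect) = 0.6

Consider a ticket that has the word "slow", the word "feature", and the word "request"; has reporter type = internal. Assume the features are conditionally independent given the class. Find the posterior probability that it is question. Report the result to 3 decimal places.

question: 0.5 × 0.3 × 0.8 × 0.95 × 0.7 = 0.0798
defect: 0.5 × 0.85 × 0.9 × 0.3 × 0.6 = 0.06885
P(question | x) = 0.0798 / 0.14865 ≈ 0.537

0.537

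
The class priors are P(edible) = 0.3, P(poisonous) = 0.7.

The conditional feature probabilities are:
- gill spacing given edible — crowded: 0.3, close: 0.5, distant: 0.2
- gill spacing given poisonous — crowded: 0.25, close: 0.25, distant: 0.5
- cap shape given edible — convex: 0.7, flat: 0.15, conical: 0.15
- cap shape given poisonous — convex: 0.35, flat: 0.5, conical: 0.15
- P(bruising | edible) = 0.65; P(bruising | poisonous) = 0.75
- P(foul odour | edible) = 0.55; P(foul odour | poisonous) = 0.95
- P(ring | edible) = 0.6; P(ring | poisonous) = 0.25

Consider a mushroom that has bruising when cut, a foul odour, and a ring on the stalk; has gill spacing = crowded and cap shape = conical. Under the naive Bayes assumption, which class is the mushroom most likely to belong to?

edible: 0.3 × 0.3 × 0.15 × 0.65 × 0.55 × 0.6 = 0.00289575
poisonous: 0.7 × 0.25 × 0.15 × 0.75 × 0.95 × 0.25 = 0.00467578125
Highest score → poisonous.

poisonous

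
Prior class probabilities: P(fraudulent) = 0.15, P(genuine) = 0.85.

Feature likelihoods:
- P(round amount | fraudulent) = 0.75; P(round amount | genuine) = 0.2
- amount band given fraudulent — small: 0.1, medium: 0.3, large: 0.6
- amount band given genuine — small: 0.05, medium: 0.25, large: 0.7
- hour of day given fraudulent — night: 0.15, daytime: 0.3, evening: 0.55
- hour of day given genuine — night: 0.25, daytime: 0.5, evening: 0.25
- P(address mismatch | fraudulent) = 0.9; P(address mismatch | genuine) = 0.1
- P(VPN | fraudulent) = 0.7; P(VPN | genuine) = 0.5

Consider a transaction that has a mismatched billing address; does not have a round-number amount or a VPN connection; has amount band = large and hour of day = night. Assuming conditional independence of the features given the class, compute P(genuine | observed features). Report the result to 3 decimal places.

fraudulent: 0.15 × (1−0.75) × 0.6 × 0.15 × 0.9 × (1−0.7) = 0.00091125
genuine: 0.85 × (1−0.2) × 0.7 × 0.25 × 0.1 × (1−0.5) = 0.00595
P(genuine | x) = 0.00595 / 0.00686125 ≈ 0.867

0.867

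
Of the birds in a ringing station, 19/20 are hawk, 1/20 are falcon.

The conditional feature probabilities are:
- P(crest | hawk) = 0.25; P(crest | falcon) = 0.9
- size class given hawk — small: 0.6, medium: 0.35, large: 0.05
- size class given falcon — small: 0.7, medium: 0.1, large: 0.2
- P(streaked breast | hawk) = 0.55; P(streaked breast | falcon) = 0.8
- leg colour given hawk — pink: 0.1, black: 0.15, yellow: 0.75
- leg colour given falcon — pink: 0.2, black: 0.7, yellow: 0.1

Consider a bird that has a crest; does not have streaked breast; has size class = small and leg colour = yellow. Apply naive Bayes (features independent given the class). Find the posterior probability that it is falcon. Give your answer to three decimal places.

hawk: 0.95 × 0.25 × 0.6 × (1−0.55) × 0.75 = 0.04809375
falcon: 0.05 × 0.9 × 0.7 × (1−0.8) × 0.1 = 0.00063
P(falcon | x) = 0.00063 / 0.04872375 ≈ 0.013

0.013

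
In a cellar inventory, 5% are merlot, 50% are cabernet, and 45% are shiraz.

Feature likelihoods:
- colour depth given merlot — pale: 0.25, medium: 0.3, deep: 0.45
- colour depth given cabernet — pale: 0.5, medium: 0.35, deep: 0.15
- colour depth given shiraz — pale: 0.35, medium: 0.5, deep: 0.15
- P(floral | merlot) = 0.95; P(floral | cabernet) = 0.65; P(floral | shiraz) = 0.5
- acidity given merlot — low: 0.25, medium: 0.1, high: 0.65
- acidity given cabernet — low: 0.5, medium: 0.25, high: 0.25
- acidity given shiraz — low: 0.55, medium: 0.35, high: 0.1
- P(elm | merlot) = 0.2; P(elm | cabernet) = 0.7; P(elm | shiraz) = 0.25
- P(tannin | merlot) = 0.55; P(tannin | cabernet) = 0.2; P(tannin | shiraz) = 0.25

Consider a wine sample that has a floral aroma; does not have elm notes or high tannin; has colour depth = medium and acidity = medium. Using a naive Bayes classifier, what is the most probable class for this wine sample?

shiraz

merlot: 0.05 × 0.3 × 0.95 × 0.1 × (1−0.2) × (1−0.55) = 0.000513
cabernet: 0.5 × 0.35 × 0.65 × 0.25 × (1−0.7) × (1−0.2) = 0.006825
shiraz: 0.45 × 0.5 × 0.5 × 0.35 × (1−0.25) × (1−0.25) = 0.0221484375
Highest score → shiraz.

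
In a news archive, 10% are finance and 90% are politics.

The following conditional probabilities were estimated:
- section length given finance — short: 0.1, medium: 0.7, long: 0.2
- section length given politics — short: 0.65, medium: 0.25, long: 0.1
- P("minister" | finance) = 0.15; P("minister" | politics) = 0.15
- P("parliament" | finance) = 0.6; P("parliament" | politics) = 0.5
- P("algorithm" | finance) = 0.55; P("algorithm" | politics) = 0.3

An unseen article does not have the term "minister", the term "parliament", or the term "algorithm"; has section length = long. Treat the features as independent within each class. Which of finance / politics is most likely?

finance: 0.1 × 0.2 × (1−0.15) × (1−0.6) × (1−0.55) = 0.00306
politics: 0.9 × 0.1 × (1−0.15) × (1−0.5) × (1−0.3) = 0.026775
Highest score → politics.

politics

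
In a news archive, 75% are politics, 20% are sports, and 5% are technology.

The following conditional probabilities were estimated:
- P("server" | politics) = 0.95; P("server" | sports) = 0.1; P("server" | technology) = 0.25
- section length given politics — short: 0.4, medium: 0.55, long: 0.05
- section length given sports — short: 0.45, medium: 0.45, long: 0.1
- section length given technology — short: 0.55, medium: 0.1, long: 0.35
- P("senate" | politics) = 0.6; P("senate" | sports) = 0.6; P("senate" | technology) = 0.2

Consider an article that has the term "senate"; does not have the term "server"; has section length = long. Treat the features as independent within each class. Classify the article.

politics: 0.75 × (1−0.95) × 0.05 × 0.6 = 0.001125
sports: 0.2 × (1−0.1) × 0.1 × 0.6 = 0.0108
technology: 0.05 × (1−0.25) × 0.35 × 0.2 = 0.002625
Highest score → sports.

sports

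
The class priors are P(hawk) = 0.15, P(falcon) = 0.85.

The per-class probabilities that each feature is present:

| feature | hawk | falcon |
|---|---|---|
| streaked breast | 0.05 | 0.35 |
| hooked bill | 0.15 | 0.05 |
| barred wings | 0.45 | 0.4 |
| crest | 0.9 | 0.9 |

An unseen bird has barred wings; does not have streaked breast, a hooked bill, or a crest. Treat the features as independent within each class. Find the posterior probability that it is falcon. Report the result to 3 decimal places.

hawk: 0.15 × (1−0.05) × (1−0.15) × 0.45 × (1−0.9) = 0.005450625
falcon: 0.85 × (1−0.35) × (1−0.05) × 0.4 × (1−0.9) = 0.020995
P(falcon | x) = 0.020995 / 0.026445625 ≈ 0.794

0.794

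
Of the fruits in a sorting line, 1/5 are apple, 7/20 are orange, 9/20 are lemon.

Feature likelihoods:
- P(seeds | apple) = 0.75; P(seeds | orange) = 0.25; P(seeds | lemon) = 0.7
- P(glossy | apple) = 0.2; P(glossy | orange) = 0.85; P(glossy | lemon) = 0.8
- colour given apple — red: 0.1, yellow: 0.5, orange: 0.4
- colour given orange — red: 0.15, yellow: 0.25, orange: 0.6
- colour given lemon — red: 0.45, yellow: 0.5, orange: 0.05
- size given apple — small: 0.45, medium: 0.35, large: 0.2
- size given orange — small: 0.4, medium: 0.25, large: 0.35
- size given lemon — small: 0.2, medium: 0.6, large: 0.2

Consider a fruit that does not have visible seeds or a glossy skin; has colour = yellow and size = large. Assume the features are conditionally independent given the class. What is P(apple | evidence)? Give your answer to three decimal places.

apple: 0.2 × (1−0.75) × (1−0.2) × 0.5 × 0.2 = 0.004
orange: 0.35 × (1−0.25) × (1−0.85) × 0.25 × 0.35 = 0.0034453125
lemon: 0.45 × (1−0.7) × (1−0.8) × 0.5 × 0.2 = 0.0027
P(apple | x) = 0.004 / 0.0101453125 ≈ 0.394

0.394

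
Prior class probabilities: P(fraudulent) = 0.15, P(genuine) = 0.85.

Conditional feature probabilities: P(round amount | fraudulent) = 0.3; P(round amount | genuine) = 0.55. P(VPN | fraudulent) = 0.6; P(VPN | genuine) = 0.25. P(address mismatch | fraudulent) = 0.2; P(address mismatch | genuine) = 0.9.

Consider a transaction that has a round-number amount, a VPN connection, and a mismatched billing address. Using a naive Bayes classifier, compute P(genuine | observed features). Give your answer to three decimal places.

0.951

fraudulent: 0.15 × 0.3 × 0.6 × 0.2 = 0.0054
genuine: 0.85 × 0.55 × 0.25 × 0.9 = 0.1051875
P(genuine | x) = 0.1051875 / 0.1105875 ≈ 0.951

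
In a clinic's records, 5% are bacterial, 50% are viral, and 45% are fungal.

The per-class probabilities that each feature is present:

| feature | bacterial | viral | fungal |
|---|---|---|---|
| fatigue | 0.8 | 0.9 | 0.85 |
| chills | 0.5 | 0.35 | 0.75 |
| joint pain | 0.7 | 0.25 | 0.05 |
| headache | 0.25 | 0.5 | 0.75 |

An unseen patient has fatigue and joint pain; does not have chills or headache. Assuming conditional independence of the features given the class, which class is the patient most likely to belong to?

bacterial: 0.05 × 0.8 × (1−0.5) × 0.7 × (1−0.25) = 0.0105
viral: 0.5 × 0.9 × (1−0.35) × 0.25 × (1−0.5) = 0.0365625
fungal: 0.45 × 0.85 × (1−0.75) × 0.05 × (1−0.75) = 0.0011953125
Highest score → viral.

viral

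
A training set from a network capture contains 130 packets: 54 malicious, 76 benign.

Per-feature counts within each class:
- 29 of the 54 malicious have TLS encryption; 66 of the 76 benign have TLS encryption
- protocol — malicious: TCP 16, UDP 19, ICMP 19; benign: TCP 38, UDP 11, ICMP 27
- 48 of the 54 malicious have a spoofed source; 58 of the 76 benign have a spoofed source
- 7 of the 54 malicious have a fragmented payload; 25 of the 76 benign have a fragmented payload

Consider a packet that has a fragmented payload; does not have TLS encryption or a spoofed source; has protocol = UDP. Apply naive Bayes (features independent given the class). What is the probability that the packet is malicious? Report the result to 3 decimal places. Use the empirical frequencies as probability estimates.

malicious: (54/130) × (25/54) × (19/54) × (6/54) × (7/54) ≈ 0.000974582
benign: (76/130) × (10/76) × (11/76) × (18/76) × (25/76) ≈ 0.000867403
P(malicious | x) = 0.000974582 / 0.001841985 ≈ 0.529

0.529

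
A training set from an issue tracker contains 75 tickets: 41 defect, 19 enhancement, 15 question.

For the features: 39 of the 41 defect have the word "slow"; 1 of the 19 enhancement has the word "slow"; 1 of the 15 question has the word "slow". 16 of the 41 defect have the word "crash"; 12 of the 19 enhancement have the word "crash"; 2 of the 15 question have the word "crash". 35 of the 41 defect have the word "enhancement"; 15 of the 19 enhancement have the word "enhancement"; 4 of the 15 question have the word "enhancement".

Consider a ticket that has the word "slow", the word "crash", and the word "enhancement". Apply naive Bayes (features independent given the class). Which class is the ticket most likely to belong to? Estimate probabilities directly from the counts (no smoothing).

defect: (41/75) × (39/41) × (16/41) × (35/41) ≈ 0.17323
enhancement: (19/75) × (1/19) × (12/19) × (15/19) ≈ 0.0066482
question: (15/75) × (1/15) × (2/15) × (4/15) ≈ 0.000474074
Highest score → defect.

defect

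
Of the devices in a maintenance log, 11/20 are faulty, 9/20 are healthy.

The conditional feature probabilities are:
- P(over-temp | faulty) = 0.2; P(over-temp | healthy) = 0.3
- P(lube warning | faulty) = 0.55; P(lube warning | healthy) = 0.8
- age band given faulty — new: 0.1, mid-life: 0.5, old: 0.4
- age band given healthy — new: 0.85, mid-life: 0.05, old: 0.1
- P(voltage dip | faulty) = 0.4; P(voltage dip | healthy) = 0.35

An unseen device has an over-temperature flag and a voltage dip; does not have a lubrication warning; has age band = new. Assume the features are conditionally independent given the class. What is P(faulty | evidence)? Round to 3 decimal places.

0.198

faulty: 0.55 × 0.2 × (1−0.55) × 0.1 × 0.4 = 0.00198
healthy: 0.45 × 0.3 × (1−0.8) × 0.85 × 0.35 = 0.0080325
P(faulty | x) = 0.00198 / 0.0100125 ≈ 0.198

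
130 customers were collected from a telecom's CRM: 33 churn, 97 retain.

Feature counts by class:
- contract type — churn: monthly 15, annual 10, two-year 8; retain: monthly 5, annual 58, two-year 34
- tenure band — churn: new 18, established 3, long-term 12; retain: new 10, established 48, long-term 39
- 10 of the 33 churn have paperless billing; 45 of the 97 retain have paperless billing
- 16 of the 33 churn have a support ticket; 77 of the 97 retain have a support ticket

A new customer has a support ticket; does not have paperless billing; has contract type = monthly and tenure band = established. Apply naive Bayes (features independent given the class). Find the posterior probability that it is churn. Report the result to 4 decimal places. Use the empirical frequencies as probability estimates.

0.3044

churn: (33/130) × (15/33) × (3/33) × (23/33) × (16/33) ≈ 0.00354466
retain: (97/130) × (5/97) × (48/97) × (52/97) × (77/97) ≈ 0.00809929
P(churn | x) = 0.00354466 / 0.01164395 ≈ 0.3044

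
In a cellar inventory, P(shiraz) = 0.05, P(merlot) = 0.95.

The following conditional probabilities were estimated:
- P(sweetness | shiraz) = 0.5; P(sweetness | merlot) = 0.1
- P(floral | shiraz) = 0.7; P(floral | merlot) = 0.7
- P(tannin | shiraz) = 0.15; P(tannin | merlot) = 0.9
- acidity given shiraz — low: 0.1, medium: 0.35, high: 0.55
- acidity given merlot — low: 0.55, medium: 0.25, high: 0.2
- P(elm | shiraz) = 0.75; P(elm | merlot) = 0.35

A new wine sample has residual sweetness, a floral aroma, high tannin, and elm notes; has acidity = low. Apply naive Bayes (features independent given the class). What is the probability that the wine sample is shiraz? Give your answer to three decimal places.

0.017

shiraz: 0.05 × 0.5 × 0.7 × 0.15 × 0.1 × 0.75 = 0.000196875
merlot: 0.95 × 0.1 × 0.7 × 0.9 × 0.55 × 0.35 = 0.011521125
P(shiraz | x) = 0.000196875 / 0.011718 ≈ 0.017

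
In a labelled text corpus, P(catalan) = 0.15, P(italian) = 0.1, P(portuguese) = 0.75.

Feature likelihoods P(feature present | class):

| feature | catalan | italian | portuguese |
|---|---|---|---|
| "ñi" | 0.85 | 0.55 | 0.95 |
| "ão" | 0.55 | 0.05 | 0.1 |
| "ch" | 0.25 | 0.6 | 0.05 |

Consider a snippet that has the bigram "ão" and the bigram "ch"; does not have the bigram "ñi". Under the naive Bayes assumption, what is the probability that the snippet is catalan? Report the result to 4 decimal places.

catalan: 0.15 × (1−0.85) × 0.55 × 0.25 = 0.00309375
italian: 0.1 × (1−0.55) × 0.05 × 0.6 = 0.00135
portuguese: 0.75 × (1−0.95) × 0.1 × 0.05 = 0.0001875
P(catalan | x) = 0.00309375 / 0.00463125 ≈ 0.6680

0.6680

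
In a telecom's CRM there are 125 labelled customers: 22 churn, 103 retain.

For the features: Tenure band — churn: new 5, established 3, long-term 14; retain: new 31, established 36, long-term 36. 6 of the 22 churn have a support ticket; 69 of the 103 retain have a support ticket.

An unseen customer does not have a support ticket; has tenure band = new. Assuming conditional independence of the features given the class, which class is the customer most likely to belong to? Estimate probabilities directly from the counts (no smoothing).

retain

churn: (22/125) × (5/22) × (16/22) ≈ 0.0290909
retain: (103/125) × (31/103) × (34/103) ≈ 0.0818641
Highest score → retain.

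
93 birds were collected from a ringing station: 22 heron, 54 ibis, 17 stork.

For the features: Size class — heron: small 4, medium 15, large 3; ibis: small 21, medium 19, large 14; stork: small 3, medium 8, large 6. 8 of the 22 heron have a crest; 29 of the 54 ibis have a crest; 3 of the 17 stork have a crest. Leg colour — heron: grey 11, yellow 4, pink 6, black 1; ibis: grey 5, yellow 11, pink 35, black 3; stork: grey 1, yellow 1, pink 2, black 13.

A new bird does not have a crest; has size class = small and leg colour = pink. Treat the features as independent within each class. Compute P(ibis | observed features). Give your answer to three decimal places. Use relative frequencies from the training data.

heron: (22/93) × (4/22) × (14/22) × (6/22) ≈ 0.00746468
ibis: (54/93) × (21/54) × (25/54) × (35/54) ≈ 0.0677574
stork: (17/93) × (3/17) × (14/17) × (2/17) ≈ 0.00312535
P(ibis | x) = 0.0677574 / 0.07834743 ≈ 0.865

0.865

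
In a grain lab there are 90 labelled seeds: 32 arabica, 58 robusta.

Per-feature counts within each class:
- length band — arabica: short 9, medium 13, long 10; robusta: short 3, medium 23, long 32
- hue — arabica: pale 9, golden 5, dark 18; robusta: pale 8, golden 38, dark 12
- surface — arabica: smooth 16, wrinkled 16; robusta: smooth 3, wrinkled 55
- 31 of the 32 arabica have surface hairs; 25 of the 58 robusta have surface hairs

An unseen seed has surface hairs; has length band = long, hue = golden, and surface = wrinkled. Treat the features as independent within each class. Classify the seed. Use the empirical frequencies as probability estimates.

robusta

arabica: (32/90) × (10/32) × (5/32) × (16/32) × (31/32) ≈ 0.00840929
robusta: (58/90) × (32/58) × (38/58) × (55/58) × (25/58) ≈ 0.095216
Highest score → robusta.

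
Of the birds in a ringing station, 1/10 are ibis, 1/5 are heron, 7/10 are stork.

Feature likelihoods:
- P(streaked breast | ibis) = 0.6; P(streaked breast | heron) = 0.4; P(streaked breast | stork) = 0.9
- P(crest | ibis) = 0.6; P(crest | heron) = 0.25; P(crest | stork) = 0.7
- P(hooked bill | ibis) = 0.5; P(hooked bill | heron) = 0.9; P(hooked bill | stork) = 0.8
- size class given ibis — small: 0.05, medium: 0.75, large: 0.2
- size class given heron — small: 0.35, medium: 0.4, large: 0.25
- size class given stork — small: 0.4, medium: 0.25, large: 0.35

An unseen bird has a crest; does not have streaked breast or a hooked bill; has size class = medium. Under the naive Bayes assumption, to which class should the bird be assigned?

ibis: 0.1 × (1−0.6) × 0.6 × (1−0.5) × 0.75 = 0.009
heron: 0.2 × (1−0.4) × 0.25 × (1−0.9) × 0.4 = 0.0012
stork: 0.7 × (1−0.9) × 0.7 × (1−0.8) × 0.25 = 0.00245
Highest score → ibis.

ibis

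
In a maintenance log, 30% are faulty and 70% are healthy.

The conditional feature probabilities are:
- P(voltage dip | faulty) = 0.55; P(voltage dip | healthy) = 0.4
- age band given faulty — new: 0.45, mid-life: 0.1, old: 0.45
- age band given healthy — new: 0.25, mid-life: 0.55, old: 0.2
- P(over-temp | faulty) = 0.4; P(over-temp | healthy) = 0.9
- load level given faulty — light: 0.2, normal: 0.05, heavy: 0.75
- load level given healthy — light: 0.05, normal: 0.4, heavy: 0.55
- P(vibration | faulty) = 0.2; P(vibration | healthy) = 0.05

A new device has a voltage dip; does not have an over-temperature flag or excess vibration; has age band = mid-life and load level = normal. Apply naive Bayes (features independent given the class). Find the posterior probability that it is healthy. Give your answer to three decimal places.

faulty: 0.3 × 0.55 × 0.1 × (1−0.4) × 0.05 × (1−0.2) = 0.000396
healthy: 0.7 × 0.4 × 0.55 × (1−0.9) × 0.4 × (1−0.05) = 0.005852
P(healthy | x) = 0.005852 / 0.006248 ≈ 0.937

0.937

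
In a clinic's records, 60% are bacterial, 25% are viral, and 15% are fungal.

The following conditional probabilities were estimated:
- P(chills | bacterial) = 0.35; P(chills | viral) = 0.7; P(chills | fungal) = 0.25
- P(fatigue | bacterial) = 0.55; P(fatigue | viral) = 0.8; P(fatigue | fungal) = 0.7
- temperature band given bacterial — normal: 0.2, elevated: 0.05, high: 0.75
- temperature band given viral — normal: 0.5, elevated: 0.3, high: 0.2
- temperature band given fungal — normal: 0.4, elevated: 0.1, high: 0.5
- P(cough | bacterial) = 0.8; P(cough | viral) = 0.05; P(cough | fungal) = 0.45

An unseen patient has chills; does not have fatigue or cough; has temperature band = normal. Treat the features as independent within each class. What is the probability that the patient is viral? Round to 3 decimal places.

bacterial: 0.6 × 0.35 × (1−0.55) × 0.2 × (1−0.8) = 0.00378
viral: 0.25 × 0.7 × (1−0.8) × 0.5 × (1−0.05) = 0.016625
fungal: 0.15 × 0.25 × (1−0.7) × 0.4 × (1−0.45) = 0.002475
P(viral | x) = 0.016625 / 0.02288 ≈ 0.727

0.727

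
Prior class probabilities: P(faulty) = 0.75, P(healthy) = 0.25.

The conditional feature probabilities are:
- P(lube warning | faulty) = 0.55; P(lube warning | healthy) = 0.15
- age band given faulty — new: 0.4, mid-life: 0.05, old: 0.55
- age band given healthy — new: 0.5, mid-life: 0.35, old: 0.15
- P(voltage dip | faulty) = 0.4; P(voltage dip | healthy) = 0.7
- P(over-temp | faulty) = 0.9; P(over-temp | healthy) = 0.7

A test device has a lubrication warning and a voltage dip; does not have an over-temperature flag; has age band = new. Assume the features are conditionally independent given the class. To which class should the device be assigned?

faulty

faulty: 0.75 × 0.55 × 0.4 × 0.4 × (1−0.9) = 0.0066
healthy: 0.25 × 0.15 × 0.5 × 0.7 × (1−0.7) = 0.0039375
Highest score → faulty.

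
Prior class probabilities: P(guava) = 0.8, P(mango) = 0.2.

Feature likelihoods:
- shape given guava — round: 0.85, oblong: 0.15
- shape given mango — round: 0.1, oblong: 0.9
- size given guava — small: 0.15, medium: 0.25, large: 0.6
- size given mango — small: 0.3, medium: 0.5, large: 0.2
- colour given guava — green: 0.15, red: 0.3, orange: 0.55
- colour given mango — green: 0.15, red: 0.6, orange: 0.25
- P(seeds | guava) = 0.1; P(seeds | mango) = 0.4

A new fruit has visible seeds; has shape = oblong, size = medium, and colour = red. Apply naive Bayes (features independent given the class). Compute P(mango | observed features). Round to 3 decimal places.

0.960

guava: 0.8 × 0.15 × 0.25 × 0.3 × 0.1 = 0.0009
mango: 0.2 × 0.9 × 0.5 × 0.6 × 0.4 = 0.0216
P(mango | x) = 0.0216 / 0.0225 ≈ 0.960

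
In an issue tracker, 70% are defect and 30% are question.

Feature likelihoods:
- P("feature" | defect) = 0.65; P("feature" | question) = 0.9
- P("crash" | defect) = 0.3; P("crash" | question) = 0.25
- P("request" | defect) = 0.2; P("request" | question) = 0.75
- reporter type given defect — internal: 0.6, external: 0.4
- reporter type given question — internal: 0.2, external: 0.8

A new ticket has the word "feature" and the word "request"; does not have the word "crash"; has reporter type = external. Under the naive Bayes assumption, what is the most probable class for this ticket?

question

defect: 0.7 × 0.65 × (1−0.3) × 0.2 × 0.4 = 0.02548
question: 0.3 × 0.9 × (1−0.25) × 0.75 × 0.8 = 0.1215
Highest score → question.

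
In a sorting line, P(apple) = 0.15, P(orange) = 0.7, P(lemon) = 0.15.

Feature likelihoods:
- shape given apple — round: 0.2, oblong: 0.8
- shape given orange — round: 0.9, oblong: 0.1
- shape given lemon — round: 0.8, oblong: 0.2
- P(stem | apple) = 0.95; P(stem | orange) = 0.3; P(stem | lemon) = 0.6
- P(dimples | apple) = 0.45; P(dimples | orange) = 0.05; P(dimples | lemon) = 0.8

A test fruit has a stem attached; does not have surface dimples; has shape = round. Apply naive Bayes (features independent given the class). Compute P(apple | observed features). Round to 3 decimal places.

0.075

apple: 0.15 × 0.2 × 0.95 × (1−0.45) = 0.015675
orange: 0.7 × 0.9 × 0.3 × (1−0.05) = 0.17955
lemon: 0.15 × 0.8 × 0.6 × (1−0.8) = 0.0144
P(apple | x) = 0.015675 / 0.209625 ≈ 0.075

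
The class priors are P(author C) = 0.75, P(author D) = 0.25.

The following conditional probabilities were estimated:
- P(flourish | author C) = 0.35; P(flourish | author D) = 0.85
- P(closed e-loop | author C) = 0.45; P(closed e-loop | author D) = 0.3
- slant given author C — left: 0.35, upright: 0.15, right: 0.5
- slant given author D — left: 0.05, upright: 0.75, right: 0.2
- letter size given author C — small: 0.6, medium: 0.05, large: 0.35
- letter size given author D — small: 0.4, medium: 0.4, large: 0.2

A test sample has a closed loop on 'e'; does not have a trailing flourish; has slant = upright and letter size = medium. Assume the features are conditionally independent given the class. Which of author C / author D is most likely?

author C: 0.75 × (1−0.35) × 0.45 × 0.15 × 0.05 = 0.0016453125
author D: 0.25 × (1−0.85) × 0.3 × 0.75 × 0.4 = 0.003375
Highest score → author D.

author D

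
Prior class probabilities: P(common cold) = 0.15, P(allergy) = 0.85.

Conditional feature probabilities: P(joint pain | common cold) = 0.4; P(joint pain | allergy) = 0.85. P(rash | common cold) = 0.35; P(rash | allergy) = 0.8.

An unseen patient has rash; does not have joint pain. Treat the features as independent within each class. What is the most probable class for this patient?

allergy

common cold: 0.15 × (1−0.4) × 0.35 = 0.0315
allergy: 0.85 × (1−0.85) × 0.8 = 0.102
Highest score → allergy.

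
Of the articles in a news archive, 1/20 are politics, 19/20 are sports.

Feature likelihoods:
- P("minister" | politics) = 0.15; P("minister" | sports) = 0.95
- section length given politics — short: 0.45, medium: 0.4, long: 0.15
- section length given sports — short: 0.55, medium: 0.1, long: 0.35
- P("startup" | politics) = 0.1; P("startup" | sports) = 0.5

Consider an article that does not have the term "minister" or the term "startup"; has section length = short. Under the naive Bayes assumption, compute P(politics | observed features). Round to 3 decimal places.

politics: 0.05 × (1−0.15) × 0.45 × (1−0.1) = 0.0172125
sports: 0.95 × (1−0.95) × 0.55 × (1−0.5) = 0.0130625
P(politics | x) = 0.0172125 / 0.030275 ≈ 0.569

0.569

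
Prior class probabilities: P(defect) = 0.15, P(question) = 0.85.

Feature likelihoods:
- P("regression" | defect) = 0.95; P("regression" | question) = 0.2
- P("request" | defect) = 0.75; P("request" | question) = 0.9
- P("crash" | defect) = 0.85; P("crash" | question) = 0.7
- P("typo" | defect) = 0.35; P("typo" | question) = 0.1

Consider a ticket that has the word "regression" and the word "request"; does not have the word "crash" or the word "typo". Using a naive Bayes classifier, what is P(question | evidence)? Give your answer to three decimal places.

defect: 0.15 × 0.95 × 0.75 × (1−0.85) × (1−0.35) = 0.0104203125
question: 0.85 × 0.2 × 0.9 × (1−0.7) × (1−0.1) = 0.04131
P(question | x) = 0.04131 / 0.0517303125 ≈ 0.799

0.799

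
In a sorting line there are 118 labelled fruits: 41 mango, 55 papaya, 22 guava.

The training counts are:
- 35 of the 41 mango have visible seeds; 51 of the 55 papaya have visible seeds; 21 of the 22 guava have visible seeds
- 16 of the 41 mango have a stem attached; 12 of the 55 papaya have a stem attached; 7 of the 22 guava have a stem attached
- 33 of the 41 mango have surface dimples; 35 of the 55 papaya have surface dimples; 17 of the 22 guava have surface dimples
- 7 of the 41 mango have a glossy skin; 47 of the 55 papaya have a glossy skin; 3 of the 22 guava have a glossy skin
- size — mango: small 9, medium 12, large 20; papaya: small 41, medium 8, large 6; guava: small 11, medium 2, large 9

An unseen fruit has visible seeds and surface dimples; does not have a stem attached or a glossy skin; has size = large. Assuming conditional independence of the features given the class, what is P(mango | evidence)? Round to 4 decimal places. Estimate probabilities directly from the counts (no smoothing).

mango: (41/118) × (35/41) × (25/41) × (33/41) × (34/41) × (20/41) ≈ 0.0588862
papaya: (55/118) × (51/55) × (43/55) × (35/55) × (8/55) × (6/55) ≈ 0.00341205
guava: (22/118) × (21/22) × (15/22) × (17/22) × (19/22) × (9/22) ≈ 0.0331271
P(mango | x) = 0.0588862 / 0.09542535 ≈ 0.6171

0.6171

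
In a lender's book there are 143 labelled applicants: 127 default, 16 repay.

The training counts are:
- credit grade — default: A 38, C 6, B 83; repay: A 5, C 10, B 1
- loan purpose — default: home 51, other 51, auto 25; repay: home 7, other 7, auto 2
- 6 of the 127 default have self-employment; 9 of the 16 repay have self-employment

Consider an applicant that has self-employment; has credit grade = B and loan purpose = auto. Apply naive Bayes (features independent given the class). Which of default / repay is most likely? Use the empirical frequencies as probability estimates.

default

default: (127/143) × (83/127) × (25/127) × (6/127) ≈ 0.00539791
repay: (16/143) × (1/16) × (2/16) × (9/16) ≈ 0.000491696
Highest score → default.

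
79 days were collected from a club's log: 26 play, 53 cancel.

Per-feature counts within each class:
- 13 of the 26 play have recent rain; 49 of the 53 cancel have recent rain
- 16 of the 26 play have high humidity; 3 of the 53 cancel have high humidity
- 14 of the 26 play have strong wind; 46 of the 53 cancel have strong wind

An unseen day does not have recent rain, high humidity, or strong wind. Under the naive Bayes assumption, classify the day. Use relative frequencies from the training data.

play

play: (26/79) × (13/26) × (10/26) × (12/26) ≈ 0.0292113
cancel: (53/79) × (4/53) × (50/53) × (7/53) ≈ 0.00630884
Highest score → play.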